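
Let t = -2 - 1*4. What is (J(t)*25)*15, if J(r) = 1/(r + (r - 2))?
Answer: -375/14 ≈ -26.786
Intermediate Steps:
t = -6 (t = -2 - 4 = -6)
J(r) = 1/(-2 + 2*r) (J(r) = 1/(r + (-2 + r)) = 1/(-2 + 2*r))
(J(t)*25)*15 = ((1/(2*(-1 - 6)))*25)*15 = (((½)/(-7))*25)*15 = (((½)*(-⅐))*25)*15 = -1/14*25*15 = -25/14*15 = -375/14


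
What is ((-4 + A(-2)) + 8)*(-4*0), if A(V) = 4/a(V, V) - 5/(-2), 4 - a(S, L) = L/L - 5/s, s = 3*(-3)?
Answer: 0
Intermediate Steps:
s = -9
a(S, L) = 22/9 (a(S, L) = 4 - (L/L - 5/(-9)) = 4 - (1 - 5*(-1/9)) = 4 - (1 + 5/9) = 4 - 1*14/9 = 4 - 14/9 = 22/9)
A(V) = 91/22 (A(V) = 4/(22/9) - 5/(-2) = 4*(9/22) - 5*(-1/2) = 18/11 + 5/2 = 91/22)
((-4 + A(-2)) + 8)*(-4*0) = ((-4 + 91/22) + 8)*(-4*0) = (3/22 + 8)*0 = (179/22)*0 = 0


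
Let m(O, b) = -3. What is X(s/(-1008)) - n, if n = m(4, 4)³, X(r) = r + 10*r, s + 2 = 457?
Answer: 3173/144 ≈ 22.035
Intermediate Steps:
s = 455 (s = -2 + 457 = 455)
X(r) = 11*r
n = -27 (n = (-3)³ = -27)
X(s/(-1008)) - n = 11*(455/(-1008)) - 1*(-27) = 11*(455*(-1/1008)) + 27 = 11*(-65/144) + 27 = -715/144 + 27 = 3173/144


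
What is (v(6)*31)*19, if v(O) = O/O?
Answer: 589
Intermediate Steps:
v(O) = 1
(v(6)*31)*19 = (1*31)*19 = 31*19 = 589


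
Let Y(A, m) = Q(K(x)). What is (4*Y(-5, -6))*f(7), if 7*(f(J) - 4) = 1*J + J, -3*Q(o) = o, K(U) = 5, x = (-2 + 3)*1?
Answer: -40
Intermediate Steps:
x = 1 (x = 1*1 = 1)
Q(o) = -o/3
Y(A, m) = -5/3 (Y(A, m) = -1/3*5 = -5/3)
f(J) = 4 + 2*J/7 (f(J) = 4 + (1*J + J)/7 = 4 + (J + J)/7 = 4 + (2*J)/7 = 4 + 2*J/7)
(4*Y(-5, -6))*f(7) = (4*(-5/3))*(4 + (2/7)*7) = -20*(4 + 2)/3 = -20/3*6 = -40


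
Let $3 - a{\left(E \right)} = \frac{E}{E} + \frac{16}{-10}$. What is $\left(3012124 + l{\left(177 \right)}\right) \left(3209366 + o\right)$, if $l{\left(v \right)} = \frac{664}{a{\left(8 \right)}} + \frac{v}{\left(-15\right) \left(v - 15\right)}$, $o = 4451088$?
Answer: $\frac{9345638134370287}{405} \approx 2.3076 \cdot 10^{13}$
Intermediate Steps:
$a{\left(E \right)} = \frac{18}{5}$ ($a{\left(E \right)} = 3 - \left(\frac{E}{E} + \frac{16}{-10}\right) = 3 - \left(1 + 16 \left(- \frac{1}{10}\right)\right) = 3 - \left(1 - \frac{8}{5}\right) = 3 - - \frac{3}{5} = 3 + \frac{3}{5} = \frac{18}{5}$)
$l{\left(v \right)} = \frac{1660}{9} + \frac{v}{225 - 15 v}$ ($l{\left(v \right)} = \frac{664}{\frac{18}{5}} + \frac{v}{\left(-15\right) \left(v - 15\right)} = 664 \cdot \frac{5}{18} + \frac{v}{\left(-15\right) \left(-15 + v\right)} = \frac{1660}{9} + \frac{v}{225 - 15 v}$)
$\left(3012124 + l{\left(177 \right)}\right) \left(3209366 + o\right) = \left(3012124 + \frac{-124500 + 8297 \cdot 177}{45 \left(-15 + 177\right)}\right) \left(3209366 + 4451088\right) = \left(3012124 + \frac{-124500 + 1468569}{45 \cdot 162}\right) 7660454 = \left(3012124 + \frac{1}{45} \cdot \frac{1}{162} \cdot 1344069\right) 7660454 = \left(3012124 + \frac{149341}{810}\right) 7660454 = \frac{2439969781}{810} \cdot 7660454 = \frac{9345638134370287}{405}$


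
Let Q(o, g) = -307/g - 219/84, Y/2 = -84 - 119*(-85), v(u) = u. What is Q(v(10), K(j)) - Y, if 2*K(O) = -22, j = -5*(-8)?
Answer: -6171303/308 ≈ -20037.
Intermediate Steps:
j = 40
K(O) = -11 (K(O) = (½)*(-22) = -11)
Y = 20062 (Y = 2*(-84 - 119*(-85)) = 2*(-84 + 10115) = 2*10031 = 20062)
Q(o, g) = -73/28 - 307/g (Q(o, g) = -307/g - 219*1/84 = -307/g - 73/28 = -73/28 - 307/g)
Q(v(10), K(j)) - Y = (-73/28 - 307/(-11)) - 1*20062 = (-73/28 - 307*(-1/11)) - 20062 = (-73/28 + 307/11) - 20062 = 7793/308 - 20062 = -6171303/308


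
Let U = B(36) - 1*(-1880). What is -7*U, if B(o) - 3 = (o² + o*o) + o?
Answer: -31577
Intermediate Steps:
B(o) = 3 + o + 2*o² (B(o) = 3 + ((o² + o*o) + o) = 3 + ((o² + o²) + o) = 3 + (2*o² + o) = 3 + (o + 2*o²) = 3 + o + 2*o²)
U = 4511 (U = (3 + 36 + 2*36²) - 1*(-1880) = (3 + 36 + 2*1296) + 1880 = (3 + 36 + 2592) + 1880 = 2631 + 1880 = 4511)
-7*U = -7*4511 = -31577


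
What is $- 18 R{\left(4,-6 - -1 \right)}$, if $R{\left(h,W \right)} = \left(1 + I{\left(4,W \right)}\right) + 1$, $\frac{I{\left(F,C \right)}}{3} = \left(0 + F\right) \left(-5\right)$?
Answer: $1044$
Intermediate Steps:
$I{\left(F,C \right)} = - 15 F$ ($I{\left(F,C \right)} = 3 \left(0 + F\right) \left(-5\right) = 3 F \left(-5\right) = 3 \left(- 5 F\right) = - 15 F$)
$R{\left(h,W \right)} = -58$ ($R{\left(h,W \right)} = \left(1 - 60\right) + 1 = -59 + 1 = -58$)
$- 18 R{\left(4,-6 - -1 \right)} = \left(-18\right) \left(-58\right) = 1044$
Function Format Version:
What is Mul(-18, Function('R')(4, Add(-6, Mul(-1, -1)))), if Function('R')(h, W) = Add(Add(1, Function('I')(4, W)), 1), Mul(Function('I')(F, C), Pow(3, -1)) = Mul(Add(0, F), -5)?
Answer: 1044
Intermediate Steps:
Function('I')(F, C) = Mul(-15, F) (Function('I')(F, C) = Mul(3, Mul(Add(0, F), -5)) = Mul(3, Mul(F, -5)) = Mul(3, Mul(-5, F)) = Mul(-15, F))
Function('R')(h, W) = -58 (Function('R')(h, W) = Add(Add(1, Mul(-15, 4)), 1) = Add(Add(1, -60), 1) = Add(-59, 1) = -58)
Mul(-18, Function('R')(4, Add(-6, Mul(-1, -1)))) = Mul(-18, -58) = 1044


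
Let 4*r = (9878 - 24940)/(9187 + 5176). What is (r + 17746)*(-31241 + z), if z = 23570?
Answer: -3910400142615/28726 ≈ -1.3613e+8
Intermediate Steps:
r = -7531/28726 (r = ((9878 - 24940)/(9187 + 5176))/4 = (-15062/14363)/4 = (-15062*1/14363)/4 = (¼)*(-15062/14363) = -7531/28726 ≈ -0.26217)
(r + 17746)*(-31241 + z) = (-7531/28726 + 17746)*(-31241 + 23570) = (509764065/28726)*(-7671) = -3910400142615/28726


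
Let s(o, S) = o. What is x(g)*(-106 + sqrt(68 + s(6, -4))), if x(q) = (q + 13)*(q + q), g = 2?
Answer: -6360 + 60*sqrt(74) ≈ -5843.9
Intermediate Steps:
x(q) = 2*q*(13 + q) (x(q) = (13 + q)*(2*q) = 2*q*(13 + q))
x(g)*(-106 + sqrt(68 + s(6, -4))) = (2*2*(13 + 2))*(-106 + sqrt(68 + 6)) = (2*2*15)*(-106 + sqrt(74)) = 60*(-106 + sqrt(74)) = -6360 + 60*sqrt(74)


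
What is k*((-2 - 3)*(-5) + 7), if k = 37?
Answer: 1184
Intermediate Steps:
k*((-2 - 3)*(-5) + 7) = 37*((-2 - 3)*(-5) + 7) = 37*(-5*(-5) + 7) = 37*(25 + 7) = 37*32 = 1184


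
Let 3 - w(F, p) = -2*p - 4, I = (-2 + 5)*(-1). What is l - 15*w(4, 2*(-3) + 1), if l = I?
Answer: 42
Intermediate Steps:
I = -3 (I = 3*(-1) = -3)
w(F, p) = 7 + 2*p (w(F, p) = 3 - (-2*p - 4) = 3 - (-4 - 2*p) = 3 + (4 + 2*p) = 7 + 2*p)
l = -3
l - 15*w(4, 2*(-3) + 1) = -3 - 15*(7 + 2*(2*(-3) + 1)) = -3 - 15*(7 + 2*(-6 + 1)) = -3 - 15*(7 + 2*(-5)) = -3 - 15*(7 - 10) = -3 - 15*(-3) = -3 + 45 = 42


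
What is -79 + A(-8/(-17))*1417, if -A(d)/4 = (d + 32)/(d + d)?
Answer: -195625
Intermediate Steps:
A(d) = -2*(32 + d)/d (A(d) = -4*(d + 32)/(d + d) = -4*(32 + d)/(2*d) = -4*(32 + d)*1/(2*d) = -2*(32 + d)/d)
-79 + A(-8/(-17))*1417 = -79 + (-2 - 64/((-8/(-17))))*1417 = -79 + (-2 - 64/((-8*(-1/17))))*1417 = -79 + (-2 - 64/8/17)*1417 = -79 + (-2 - 64*17/8)*1417 = -79 + (-2 - 136)*1417 = -79 - 138*1417 = -79 - 195546 = -195625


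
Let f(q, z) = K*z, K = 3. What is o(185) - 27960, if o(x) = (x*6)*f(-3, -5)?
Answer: -44610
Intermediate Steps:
f(q, z) = 3*z
o(x) = -90*x (o(x) = (x*6)*(3*(-5)) = (6*x)*(-15) = -90*x)
o(185) - 27960 = -90*185 - 27960 = -16650 - 27960 = -44610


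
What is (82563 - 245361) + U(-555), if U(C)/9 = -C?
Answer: -157803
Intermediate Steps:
U(C) = -9*C (U(C) = 9*(-C) = -9*C)
(82563 - 245361) + U(-555) = (82563 - 245361) - 9*(-555) = -162798 + 4995 = -157803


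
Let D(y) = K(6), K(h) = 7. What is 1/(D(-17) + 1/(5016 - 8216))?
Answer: 3200/22399 ≈ 0.14286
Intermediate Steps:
D(y) = 7
1/(D(-17) + 1/(5016 - 8216)) = 1/(7 + 1/(5016 - 8216)) = 1/(7 + 1/(-3200)) = 1/(7 - 1/3200) = 1/(22399/3200) = 3200/22399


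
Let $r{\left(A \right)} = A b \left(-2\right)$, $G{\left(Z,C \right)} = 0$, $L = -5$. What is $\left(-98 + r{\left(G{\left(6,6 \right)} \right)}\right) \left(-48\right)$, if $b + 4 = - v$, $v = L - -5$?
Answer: $4704$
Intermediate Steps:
$v = 0$ ($v = -5 - -5 = -5 + 5 = 0$)
$b = -4$ ($b = -4 - 0 = -4 + 0 = -4$)
$r{\left(A \right)} = 8 A$ ($r{\left(A \right)} = A \left(-4\right) \left(-2\right) = - 4 A \left(-2\right) = 8 A$)
$\left(-98 + r{\left(G{\left(6,6 \right)} \right)}\right) \left(-48\right) = \left(-98 + 8 \cdot 0\right) \left(-48\right) = \left(-98 + 0\right) \left(-48\right) = \left(-98\right) \left(-48\right) = 4704$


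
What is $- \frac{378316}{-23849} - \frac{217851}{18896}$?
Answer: $\frac{1953130637}{450650704} \approx 4.334$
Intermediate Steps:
$- \frac{378316}{-23849} - \frac{217851}{18896} = \left(-378316\right) \left(- \frac{1}{23849}\right) - \frac{217851}{18896} = \frac{378316}{23849} - \frac{217851}{18896} = \frac{1953130637}{450650704}$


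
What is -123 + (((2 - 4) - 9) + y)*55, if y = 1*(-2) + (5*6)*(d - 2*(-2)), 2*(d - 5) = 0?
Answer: 14012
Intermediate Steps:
d = 5 (d = 5 + (1/2)*0 = 5 + 0 = 5)
y = 268 (y = 1*(-2) + (5*6)*(5 - 2*(-2)) = -2 + 30*(5 + 4) = -2 + 30*9 = -2 + 270 = 268)
-123 + (((2 - 4) - 9) + y)*55 = -123 + (((2 - 4) - 9) + 268)*55 = -123 + ((-2 - 9) + 268)*55 = -123 + (-11 + 268)*55 = -123 + 257*55 = -123 + 14135 = 14012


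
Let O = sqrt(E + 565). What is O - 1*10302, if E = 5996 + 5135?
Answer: -10302 + 4*sqrt(731) ≈ -10194.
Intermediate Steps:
E = 11131
O = 4*sqrt(731) (O = sqrt(11131 + 565) = sqrt(11696) = 4*sqrt(731) ≈ 108.15)
O - 1*10302 = 4*sqrt(731) - 1*10302 = 4*sqrt(731) - 10302 = -10302 + 4*sqrt(731)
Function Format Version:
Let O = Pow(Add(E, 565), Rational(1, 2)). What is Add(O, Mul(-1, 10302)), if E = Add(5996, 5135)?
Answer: Add(-10302, Mul(4, Pow(731, Rational(1, 2)))) ≈ -10194.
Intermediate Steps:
E = 11131
O = Mul(4, Pow(731, Rational(1, 2))) (O = Pow(Add(11131, 565), Rational(1, 2)) = Pow(11696, Rational(1, 2)) = Mul(4, Pow(731, Rational(1, 2))) ≈ 108.15)
Add(O, Mul(-1, 10302)) = Add(Mul(4, Pow(731, Rational(1, 2))), Mul(-1, 10302)) = Add(Mul(4, Pow(731, Rational(1, 2))), -10302) = Add(-10302, Mul(4, Pow(731, Rational(1, 2))))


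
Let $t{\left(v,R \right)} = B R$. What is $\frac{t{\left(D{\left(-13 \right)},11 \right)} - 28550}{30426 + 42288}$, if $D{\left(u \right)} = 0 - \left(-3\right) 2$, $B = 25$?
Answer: $- \frac{9425}{24238} \approx -0.38885$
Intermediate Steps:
$D{\left(u \right)} = 6$ ($D{\left(u \right)} = 0 - -6 = 0 + 6 = 6$)
$t{\left(v,R \right)} = 25 R$
$\frac{t{\left(D{\left(-13 \right)},11 \right)} - 28550}{30426 + 42288} = \frac{25 \cdot 11 - 28550}{30426 + 42288} = \frac{275 - 28550}{72714} = \left(-28275\right) \frac{1}{72714} = - \frac{9425}{24238}$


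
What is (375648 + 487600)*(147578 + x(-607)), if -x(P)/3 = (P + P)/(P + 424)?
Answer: 7770133230912/61 ≈ 1.2738e+11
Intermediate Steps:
x(P) = -6*P/(424 + P) (x(P) = -3*(P + P)/(P + 424) = -3*2*P/(424 + P) = -6*P/(424 + P))
(375648 + 487600)*(147578 + x(-607)) = (375648 + 487600)*(147578 - 6*(-607)/(424 - 607)) = 863248*(147578 - 6*(-607)/(-183)) = 863248*(147578 - 6*(-607)*(-1/183)) = 863248*(147578 - 1214/61) = 863248*(9001044/61) = 7770133230912/61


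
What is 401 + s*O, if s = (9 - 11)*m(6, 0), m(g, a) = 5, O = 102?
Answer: -619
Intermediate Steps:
s = -10 (s = (9 - 11)*5 = -2*5 = -10)
401 + s*O = 401 - 10*102 = 401 - 1020 = -619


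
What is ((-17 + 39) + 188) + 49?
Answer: 259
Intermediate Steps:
((-17 + 39) + 188) + 49 = (22 + 188) + 49 = 210 + 49 = 259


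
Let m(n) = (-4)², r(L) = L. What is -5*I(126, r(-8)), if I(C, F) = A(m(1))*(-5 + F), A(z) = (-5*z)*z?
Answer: -83200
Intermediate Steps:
m(n) = 16
A(z) = -5*z²
I(C, F) = 6400 - 1280*F (I(C, F) = (-5*16²)*(-5 + F) = (-5*256)*(-5 + F) = -1280*(-5 + F) = 6400 - 1280*F)
-5*I(126, r(-8)) = -5*(6400 - 1280*(-8)) = -5*(6400 + 10240) = -5*16640 = -83200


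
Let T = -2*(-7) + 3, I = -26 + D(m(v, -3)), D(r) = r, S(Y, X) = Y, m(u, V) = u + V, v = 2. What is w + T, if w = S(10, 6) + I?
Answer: 0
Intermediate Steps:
m(u, V) = V + u
I = -27 (I = -26 + (-3 + 2) = -26 - 1 = -27)
T = 17 (T = 14 + 3 = 17)
w = -17 (w = 10 - 27 = -17)
w + T = -17 + 17 = 0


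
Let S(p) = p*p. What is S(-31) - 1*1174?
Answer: -213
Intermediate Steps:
S(p) = p²
S(-31) - 1*1174 = (-31)² - 1*1174 = 961 - 1174 = -213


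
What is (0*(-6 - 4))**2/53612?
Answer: 0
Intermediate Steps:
(0*(-6 - 4))**2/53612 = (0*(-10))**2*(1/53612) = 0**2*(1/53612) = 0*(1/53612) = 0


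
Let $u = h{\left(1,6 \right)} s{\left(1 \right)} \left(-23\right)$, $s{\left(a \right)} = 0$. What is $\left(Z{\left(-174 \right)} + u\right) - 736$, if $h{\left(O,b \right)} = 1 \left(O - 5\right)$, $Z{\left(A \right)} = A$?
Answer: $-910$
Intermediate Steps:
$h{\left(O,b \right)} = -5 + O$ ($h{\left(O,b \right)} = 1 \left(-5 + O\right) = -5 + O$)
$u = 0$ ($u = \left(-5 + 1\right) 0 \left(-23\right) = \left(-4\right) 0 \left(-23\right) = 0 \left(-23\right) = 0$)
$\left(Z{\left(-174 \right)} + u\right) - 736 = \left(-174 + 0\right) - 736 = -174 - 736 = -910$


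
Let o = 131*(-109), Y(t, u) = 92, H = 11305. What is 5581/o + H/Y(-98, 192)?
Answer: 160910643/1313668 ≈ 122.49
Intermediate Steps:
o = -14279
5581/o + H/Y(-98, 192) = 5581/(-14279) + 11305/92 = 5581*(-1/14279) + 11305*(1/92) = -5581/14279 + 11305/92 = 160910643/1313668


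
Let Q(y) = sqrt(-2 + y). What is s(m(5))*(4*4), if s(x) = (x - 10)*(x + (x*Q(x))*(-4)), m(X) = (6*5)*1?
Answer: 9600 - 76800*sqrt(7) ≈ -1.9359e+5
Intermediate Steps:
m(X) = 30 (m(X) = 30*1 = 30)
s(x) = (-10 + x)*(x - 4*x*sqrt(-2 + x)) (s(x) = (x - 10)*(x + (x*sqrt(-2 + x))*(-4)) = (-10 + x)*(x - 4*x*sqrt(-2 + x)))
s(m(5))*(4*4) = (30*(-10 + 30 + 40*sqrt(-2 + 30) - 4*30*sqrt(-2 + 30)))*(4*4) = (30*(-10 + 30 + 40*sqrt(28) - 4*30*sqrt(28)))*16 = (30*(-10 + 30 + 40*(2*sqrt(7)) - 4*30*2*sqrt(7)))*16 = (30*(-10 + 30 + 80*sqrt(7) - 240*sqrt(7)))*16 = (30*(20 - 160*sqrt(7)))*16 = (600 - 4800*sqrt(7))*16 = 9600 - 76800*sqrt(7)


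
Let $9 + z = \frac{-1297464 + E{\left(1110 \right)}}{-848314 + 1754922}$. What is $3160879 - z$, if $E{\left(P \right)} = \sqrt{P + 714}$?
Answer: $\frac{358210955671}{113326} - \frac{\sqrt{114}}{226652} \approx 3.1609 \cdot 10^{6}$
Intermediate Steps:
$E{\left(P \right)} = \sqrt{714 + P}$
$z = - \frac{1182117}{113326} + \frac{\sqrt{114}}{226652}$ ($z = -9 + \frac{-1297464 + \sqrt{714 + 1110}}{-848314 + 1754922} = -9 + \frac{-1297464 + \sqrt{1824}}{906608} = -9 + \left(-1297464 + 4 \sqrt{114}\right) \frac{1}{906608} = -9 - \left(\frac{162183}{113326} - \frac{\sqrt{114}}{226652}\right) = - \frac{1182117}{113326} + \frac{\sqrt{114}}{226652} \approx -10.431$)
$3160879 - z = 3160879 - \left(- \frac{1182117}{113326} + \frac{\sqrt{114}}{226652}\right) = 3160879 + \left(\frac{1182117}{113326} - \frac{\sqrt{114}}{226652}\right) = \frac{358210955671}{113326} - \frac{\sqrt{114}}{226652}$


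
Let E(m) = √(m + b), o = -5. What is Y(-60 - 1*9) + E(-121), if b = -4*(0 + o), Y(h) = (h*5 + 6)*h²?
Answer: -1613979 + I*√101 ≈ -1.614e+6 + 10.05*I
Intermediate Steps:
Y(h) = h²*(6 + 5*h) (Y(h) = (5*h + 6)*h² = (6 + 5*h)*h² = h²*(6 + 5*h))
b = 20 (b = -4*(0 - 5) = -4*(-5) = 20)
E(m) = √(20 + m) (E(m) = √(m + 20) = √(20 + m))
Y(-60 - 1*9) + E(-121) = (-60 - 1*9)²*(6 + 5*(-60 - 1*9)) + √(20 - 121) = (-60 - 9)²*(6 + 5*(-60 - 9)) + √(-101) = (-69)²*(6 + 5*(-69)) + I*√101 = 4761*(6 - 345) + I*√101 = 4761*(-339) + I*√101 = -1613979 + I*√101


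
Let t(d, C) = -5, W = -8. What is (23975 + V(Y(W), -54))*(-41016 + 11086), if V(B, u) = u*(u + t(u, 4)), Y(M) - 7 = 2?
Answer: -812928730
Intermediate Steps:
Y(M) = 9 (Y(M) = 7 + 2 = 9)
V(B, u) = u*(-5 + u) (V(B, u) = u*(u - 5) = u*(-5 + u))
(23975 + V(Y(W), -54))*(-41016 + 11086) = (23975 - 54*(-5 - 54))*(-41016 + 11086) = (23975 - 54*(-59))*(-29930) = (23975 + 3186)*(-29930) = 27161*(-29930) = -812928730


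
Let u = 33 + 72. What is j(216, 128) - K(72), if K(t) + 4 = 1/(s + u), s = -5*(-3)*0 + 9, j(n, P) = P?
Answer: 15047/114 ≈ 131.99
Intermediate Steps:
u = 105
s = 9 (s = 15*0 + 9 = 0 + 9 = 9)
K(t) = -455/114 (K(t) = -4 + 1/(9 + 105) = -4 + 1/114 = -455/114)
j(216, 128) - K(72) = 128 - 1*(-455/114) = 128 + 455/114 = 15047/114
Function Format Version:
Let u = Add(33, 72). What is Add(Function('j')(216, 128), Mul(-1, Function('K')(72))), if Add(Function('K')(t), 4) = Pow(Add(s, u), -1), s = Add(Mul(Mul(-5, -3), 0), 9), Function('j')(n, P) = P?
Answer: Rational(15047, 114) ≈ 131.99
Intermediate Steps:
u = 105
s = 9 (s = Add(Mul(15, 0), 9) = Add(0, 9) = 9)
Function('K')(t) = Rational(-455, 114) (Function('K')(t) = Add(-4, Pow(Add(9, 105), -1)) = Add(-4, Pow(114, -1)) = Add(-4, Rational(1, 114)) = Rational(-455, 114))
Add(Function('j')(216, 128), Mul(-1, Function('K')(72))) = Add(128, Mul(-1, Rational(-455, 114))) = Add(128, Rational(455, 114)) = Rational(15047, 114)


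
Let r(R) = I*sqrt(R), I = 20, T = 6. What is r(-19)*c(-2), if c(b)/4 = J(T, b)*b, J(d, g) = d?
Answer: -960*I*sqrt(19) ≈ -4184.5*I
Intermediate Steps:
c(b) = 24*b (c(b) = 4*(6*b) = 24*b)
r(R) = 20*sqrt(R)
r(-19)*c(-2) = (20*sqrt(-19))*(24*(-2)) = (20*(I*sqrt(19)))*(-48) = (20*I*sqrt(19))*(-48) = -960*I*sqrt(19)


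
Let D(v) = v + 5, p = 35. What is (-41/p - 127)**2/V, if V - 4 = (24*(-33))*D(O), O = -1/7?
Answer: -5031049/1176875 ≈ -4.2749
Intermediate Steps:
O = -1/7 (O = -1*1/7 = -1/7 ≈ -0.14286)
D(v) = 5 + v
V = -26900/7 (V = 4 + (24*(-33))*(5 - 1/7) = 4 - 792*34/7 = 4 - 26928/7 = -26900/7 ≈ -3842.9)
(-41/p - 127)**2/V = (-41/35 - 127)**2/(-26900/7) = (-41*1/35 - 127)**2*(-7/26900) = (-41/35 - 127)**2*(-7/26900) = (-4486/35)**2*(-7/26900) = (20124196/1225)*(-7/26900) = -5031049/1176875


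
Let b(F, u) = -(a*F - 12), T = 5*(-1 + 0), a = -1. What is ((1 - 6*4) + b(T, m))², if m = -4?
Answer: 256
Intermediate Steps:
T = -5 (T = 5*(-1) = -5)
b(F, u) = 12 + F (b(F, u) = -(-F - 12) = -(-12 - F) = 12 + F)
((1 - 6*4) + b(T, m))² = ((1 - 6*4) + (12 - 5))² = ((1 - 24) + 7)² = (-23 + 7)² = (-16)² = 256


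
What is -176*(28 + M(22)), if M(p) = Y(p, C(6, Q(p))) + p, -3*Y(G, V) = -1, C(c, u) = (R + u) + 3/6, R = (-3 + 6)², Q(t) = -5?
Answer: -26576/3 ≈ -8858.7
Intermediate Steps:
R = 9 (R = 3² = 9)
C(c, u) = 19/2 + u (C(c, u) = (9 + u) + 3/6 = (9 + u) + 3*(⅙) = (9 + u) + ½ = 19/2 + u)
Y(G, V) = ⅓ (Y(G, V) = -⅓*(-1) = ⅓)
M(p) = ⅓ + p
-176*(28 + M(22)) = -176*(28 + (⅓ + 22)) = -176*(28 + 67/3) = -176*151/3 = -26576/3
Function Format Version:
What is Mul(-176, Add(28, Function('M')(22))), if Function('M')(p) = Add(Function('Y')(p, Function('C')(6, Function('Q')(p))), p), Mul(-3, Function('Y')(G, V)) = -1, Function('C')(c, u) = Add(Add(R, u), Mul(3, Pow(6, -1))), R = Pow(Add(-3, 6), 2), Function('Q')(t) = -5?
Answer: Rational(-26576, 3) ≈ -8858.7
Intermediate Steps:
R = 9 (R = Pow(3, 2) = 9)
Function('C')(c, u) = Add(Rational(19, 2), u) (Function('C')(c, u) = Add(Add(9, u), Mul(3, Pow(6, -1))) = Add(Add(9, u), Mul(3, Rational(1, 6))) = Add(Add(9, u), Rational(1, 2)) = Add(Rational(19, 2), u))
Function('Y')(G, V) = Rational(1, 3) (Function('Y')(G, V) = Mul(Rational(-1, 3), -1) = Rational(1, 3))
Function('M')(p) = Add(Rational(1, 3), p)
Mul(-176, Add(28, Function('M')(22))) = Mul(-176, Add(28, Add(Rational(1, 3), 22))) = Mul(-176, Add(28, Rational(67, 3))) = Mul(-176, Rational(151, 3)) = Rational(-26576, 3)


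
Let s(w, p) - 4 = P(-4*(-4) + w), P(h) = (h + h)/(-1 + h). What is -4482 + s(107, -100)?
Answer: -273035/61 ≈ -4476.0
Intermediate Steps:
P(h) = 2*h/(-1 + h) (P(h) = (2*h)/(-1 + h) = 2*h/(-1 + h))
s(w, p) = 4 + 2*(16 + w)/(15 + w) (s(w, p) = 4 + 2*(-4*(-4) + w)/(-1 + (-4*(-4) + w)) = 4 + 2*(16 + w)/(-1 + (16 + w)) = 4 + 2*(16 + w)/(15 + w))
-4482 + s(107, -100) = -4482 + 2*(46 + 3*107)/(15 + 107) = -4482 + 2*(46 + 321)/122 = -4482 + 2*(1/122)*367 = -4482 + 367/61 = -273035/61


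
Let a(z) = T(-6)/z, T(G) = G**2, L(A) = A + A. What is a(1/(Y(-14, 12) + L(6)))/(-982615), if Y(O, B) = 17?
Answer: -1044/982615 ≈ -0.0010625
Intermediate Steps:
L(A) = 2*A
a(z) = 36/z (a(z) = (-6)**2/z = 36/z)
a(1/(Y(-14, 12) + L(6)))/(-982615) = (36/(1/(17 + 2*6)))/(-982615) = (36/(1/(17 + 12)))*(-1/982615) = (36/(1/29))*(-1/982615) = (36*29)*(-1/982615) = 1044*(-1/982615) = -1044/982615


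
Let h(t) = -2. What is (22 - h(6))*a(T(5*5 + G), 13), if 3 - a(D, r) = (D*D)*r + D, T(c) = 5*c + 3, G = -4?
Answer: -3641688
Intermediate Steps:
T(c) = 3 + 5*c
a(D, r) = 3 - D - r*D² (a(D, r) = 3 - ((D*D)*r + D) = 3 - (D²*r + D) = 3 - (r*D² + D) = 3 - (D + r*D²) = 3 + (-D - r*D²) = 3 - D - r*D²)
(22 - h(6))*a(T(5*5 + G), 13) = (22 - 1*(-2))*(3 - (3 + 5*(5*5 - 4)) - 1*13*(3 + 5*(5*5 - 4))²) = (22 + 2)*(3 - (3 + 5*(25 - 4)) - 1*13*(3 + 5*(25 - 4))²) = 24*(3 - (3 + 5*21) - 1*13*(3 + 5*21)²) = 24*(3 - (3 + 105) - 1*13*(3 + 105)²) = 24*(3 - 1*108 - 1*13*108²) = 24*(3 - 108 - 1*13*11664) = 24*(3 - 108 - 151632) = 24*(-151737) = -3641688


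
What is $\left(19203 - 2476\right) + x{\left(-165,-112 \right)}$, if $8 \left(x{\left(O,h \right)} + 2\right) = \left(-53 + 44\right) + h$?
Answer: $\frac{133679}{8} \approx 16710.0$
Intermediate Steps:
$x{\left(O,h \right)} = - \frac{25}{8} + \frac{h}{8}$ ($x{\left(O,h \right)} = -2 + \frac{\left(-53 + 44\right) + h}{8} = -2 + \frac{-9 + h}{8} = -2 + \left(- \frac{9}{8} + \frac{h}{8}\right) = - \frac{25}{8} + \frac{h}{8}$)
$\left(19203 - 2476\right) + x{\left(-165,-112 \right)} = \left(19203 - 2476\right) + \left(- \frac{25}{8} + \frac{1}{8} \left(-112\right)\right) = \left(19203 - 2476\right) - \frac{137}{8} = 16727 - \frac{137}{8} = \frac{133679}{8}$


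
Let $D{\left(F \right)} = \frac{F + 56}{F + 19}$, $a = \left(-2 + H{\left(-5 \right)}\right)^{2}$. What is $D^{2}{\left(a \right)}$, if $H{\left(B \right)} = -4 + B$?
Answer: $\frac{31329}{19600} \approx 1.5984$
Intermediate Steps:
$a = 121$ ($a = \left(-2 - 9\right)^{2} = \left(-11\right)^{2} = 121$)
$D{\left(F \right)} = \frac{56 + F}{19 + F}$
$D^{2}{\left(a \right)} = \left(\frac{56 + 121}{19 + 121}\right)^{2} = \left(\frac{1}{140} \cdot 177\right)^{2} = \left(\frac{177}{140}\right)^{2} = \frac{31329}{19600}$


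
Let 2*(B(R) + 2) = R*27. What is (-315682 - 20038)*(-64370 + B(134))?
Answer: 21003650360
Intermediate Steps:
B(R) = -2 + 27*R/2 (B(R) = -2 + (R*27)/2 = -2 + (27*R)/2 = -2 + 27*R/2)
(-315682 - 20038)*(-64370 + B(134)) = (-315682 - 20038)*(-64370 + (-2 + (27/2)*134)) = -335720*(-64370 + (-2 + 1809)) = -335720*(-64370 + 1807) = -335720*(-62563) = 21003650360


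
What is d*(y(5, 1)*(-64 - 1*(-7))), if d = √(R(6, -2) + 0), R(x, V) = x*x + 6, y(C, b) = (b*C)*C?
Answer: -1425*√42 ≈ -9235.1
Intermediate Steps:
y(C, b) = b*C² (y(C, b) = (C*b)*C = b*C²)
R(x, V) = 6 + x² (R(x, V) = x² + 6 = 6 + x²)
d = √42 (d = √((6 + 6²) + 0) = √((6 + 36) + 0) = √(42 + 0) = √42 ≈ 6.4807)
d*(y(5, 1)*(-64 - 1*(-7))) = √42*((1*5²)*(-64 - 1*(-7))) = √42*((1*25)*(-64 + 7)) = √42*(25*(-57)) = √42*(-1425) = -1425*√42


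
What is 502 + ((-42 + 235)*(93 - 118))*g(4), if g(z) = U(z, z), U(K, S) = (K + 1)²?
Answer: -120123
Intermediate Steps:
U(K, S) = (1 + K)²
g(z) = (1 + z)²
502 + ((-42 + 235)*(93 - 118))*g(4) = 502 + ((-42 + 235)*(93 - 118))*(1 + 4)² = 502 + (193*(-25))*5² = 502 - 4825*25 = 502 - 120625 = -120123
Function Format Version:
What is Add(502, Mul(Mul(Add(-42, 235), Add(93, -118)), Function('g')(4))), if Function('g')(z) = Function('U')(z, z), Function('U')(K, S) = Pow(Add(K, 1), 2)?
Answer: -120123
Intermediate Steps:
Function('U')(K, S) = Pow(Add(1, K), 2)
Function('g')(z) = Pow(Add(1, z), 2)
Add(502, Mul(Mul(Add(-42, 235), Add(93, -118)), Function('g')(4))) = Add(502, Mul(Mul(Add(-42, 235), Add(93, -118)), Pow(Add(1, 4), 2))) = Add(502, Mul(Mul(193, -25), Pow(5, 2))) = Add(502, Mul(-4825, 25)) = Add(502, -120625) = -120123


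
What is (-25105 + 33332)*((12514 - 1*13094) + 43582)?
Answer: 353777454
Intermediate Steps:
(-25105 + 33332)*((12514 - 1*13094) + 43582) = 8227*((12514 - 13094) + 43582) = 8227*(-580 + 43582) = 8227*43002 = 353777454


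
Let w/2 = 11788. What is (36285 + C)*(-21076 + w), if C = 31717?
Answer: 170005000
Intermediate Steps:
w = 23576 (w = 2*11788 = 23576)
(36285 + C)*(-21076 + w) = (36285 + 31717)*(-21076 + 23576) = 68002*2500 = 170005000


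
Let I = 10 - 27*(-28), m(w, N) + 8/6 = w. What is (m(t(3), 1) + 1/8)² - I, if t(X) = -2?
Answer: -435287/576 ≈ -755.71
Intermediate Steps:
m(w, N) = -4/3 + w
I = 766 (I = 10 + 756 = 766)
(m(t(3), 1) + 1/8)² - I = ((-4/3 - 2) + 1/8)² - 1*766 = (-10/3 + ⅛)² - 766 = (-77/24)² - 766 = 5929/576 - 766 = -435287/576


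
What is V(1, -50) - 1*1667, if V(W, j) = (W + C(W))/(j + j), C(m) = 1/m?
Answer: -83351/50 ≈ -1667.0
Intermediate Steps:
C(m) = 1/m
V(W, j) = (W + 1/W)/(2*j) (V(W, j) = (W + 1/W)/(j + j) = (W + 1/W)/((2*j)) = (W + 1/W)*(1/(2*j)) = (W + 1/W)/(2*j))
V(1, -50) - 1*1667 = (½)*(1 + 1²)/(1*(-50)) - 1*1667 = (½)*1*(-1/50)*(1 + 1) - 1667 = (½)*1*(-1/50)*2 - 1667 = -1/50 - 1667 = -83351/50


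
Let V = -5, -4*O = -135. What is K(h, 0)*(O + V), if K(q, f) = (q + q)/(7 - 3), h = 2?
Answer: 115/4 ≈ 28.750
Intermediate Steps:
O = 135/4 (O = -¼*(-135) = 135/4 ≈ 33.750)
K(q, f) = q/2 (K(q, f) = (2*q)/4 = (2*q)*(¼) = q/2)
K(h, 0)*(O + V) = ((½)*2)*(135/4 - 5) = 1*(115/4) = 115/4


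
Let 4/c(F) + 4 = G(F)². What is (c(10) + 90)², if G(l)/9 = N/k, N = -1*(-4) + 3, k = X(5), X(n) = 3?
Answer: 1547163556/190969 ≈ 8101.6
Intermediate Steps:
k = 3
N = 7 (N = 4 + 3 = 7)
G(l) = 21 (G(l) = 9*(7/3) = 21)
c(F) = 4/437 (c(F) = 4/(-4 + 21²) = 4/(-4 + 441) = 4/437)
(c(10) + 90)² = (4/437 + 90)² = (39334/437)² = 1547163556/190969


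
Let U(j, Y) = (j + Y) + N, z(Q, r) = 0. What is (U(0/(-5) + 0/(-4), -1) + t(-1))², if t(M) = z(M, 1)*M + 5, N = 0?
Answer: 16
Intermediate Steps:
t(M) = 5 (t(M) = 0*M + 5 = 0 + 5 = 5)
U(j, Y) = Y + j (U(j, Y) = (j + Y) + 0 = (Y + j) + 0 = Y + j)
(U(0/(-5) + 0/(-4), -1) + t(-1))² = ((-1 + (0/(-5) + 0/(-4))) + 5)² = ((-1 + (0*(-⅕) + 0*(-¼))) + 5)² = ((-1 + (0 + 0)) + 5)² = ((-1 + 0) + 5)² = (-1 + 5)² = 4² = 16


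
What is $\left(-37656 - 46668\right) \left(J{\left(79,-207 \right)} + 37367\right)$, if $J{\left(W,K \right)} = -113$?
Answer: $-3141406296$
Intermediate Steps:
$\left(-37656 - 46668\right) \left(J{\left(79,-207 \right)} + 37367\right) = \left(-37656 - 46668\right) \left(-113 + 37367\right) = \left(-84324\right) 37254 = -3141406296$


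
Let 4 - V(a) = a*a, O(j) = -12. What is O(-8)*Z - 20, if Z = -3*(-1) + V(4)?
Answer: 88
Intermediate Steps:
V(a) = 4 - a**2 (V(a) = 4 - a*a = 4 - a**2)
Z = -9 (Z = -3*(-1) + (4 - 1*4**2) = 3 + (4 - 1*16) = 3 + (4 - 16) = 3 - 12 = -9)
O(-8)*Z - 20 = -12*(-9) - 20 = 108 - 20 = 88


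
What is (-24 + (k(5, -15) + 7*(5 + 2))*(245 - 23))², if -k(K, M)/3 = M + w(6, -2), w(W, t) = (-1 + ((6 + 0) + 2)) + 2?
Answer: 220522500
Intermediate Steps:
w(W, t) = 9 (w(W, t) = (-1 + (6 + 2)) + 2 = (-1 + 8) + 2 = 7 + 2 = 9)
k(K, M) = -27 - 3*M (k(K, M) = -3*(M + 9) = -3*(9 + M) = -27 - 3*M)
(-24 + (k(5, -15) + 7*(5 + 2))*(245 - 23))² = (-24 + ((-27 - 3*(-15)) + 7*(5 + 2))*(245 - 23))² = (-24 + ((-27 + 45) + 7*7)*222)² = (-24 + (18 + 49)*222)² = (-24 + 67*222)² = (-24 + 14874)² = 14850² = 220522500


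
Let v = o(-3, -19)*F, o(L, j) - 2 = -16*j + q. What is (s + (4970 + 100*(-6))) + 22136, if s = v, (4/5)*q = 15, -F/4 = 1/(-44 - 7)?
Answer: 451035/17 ≈ 26531.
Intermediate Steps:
F = 4/51 (F = -4/(-44 - 7) = -4/(-51) = -4*(-1/51) = 4/51 ≈ 0.078431)
q = 75/4 (q = (5/4)*15 = 75/4 ≈ 18.750)
o(L, j) = 83/4 - 16*j (o(L, j) = 2 + (-16*j + 75/4) = 2 + (75/4 - 16*j) = 83/4 - 16*j)
v = 433/17 (v = (83/4 - 16*(-19))*(4/51) = (83/4 + 304)*(4/51) = (1299/4)*(4/51) = 433/17 ≈ 25.471)
s = 433/17 ≈ 25.471
(s + (4970 + 100*(-6))) + 22136 = (433/17 + (4970 + 100*(-6))) + 22136 = (433/17 + (4970 - 600)) + 22136 = (433/17 + 4370) + 22136 = 74723/17 + 22136 = 451035/17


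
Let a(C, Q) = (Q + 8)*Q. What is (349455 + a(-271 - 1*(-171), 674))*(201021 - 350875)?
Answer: -121250318042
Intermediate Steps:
a(C, Q) = Q*(8 + Q) (a(C, Q) = (8 + Q)*Q = Q*(8 + Q))
(349455 + a(-271 - 1*(-171), 674))*(201021 - 350875) = (349455 + 674*(8 + 674))*(201021 - 350875) = (349455 + 674*682)*(-149854) = (349455 + 459668)*(-149854) = 809123*(-149854) = -121250318042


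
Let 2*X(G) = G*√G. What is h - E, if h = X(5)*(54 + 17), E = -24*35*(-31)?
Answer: -26040 + 355*√5/2 ≈ -25643.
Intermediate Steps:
E = 26040 (E = -840*(-31) = 26040)
X(G) = G^(3/2)/2 (X(G) = (G*√G)/2 = G^(3/2)/2)
h = 355*√5/2 (h = (5^(3/2)/2)*(54 + 17) = ((5*√5)/2)*71 = (5*√5/2)*71 = 355*√5/2 ≈ 396.90)
h - E = 355*√5/2 - 1*26040 = 355*√5/2 - 26040 = -26040 + 355*√5/2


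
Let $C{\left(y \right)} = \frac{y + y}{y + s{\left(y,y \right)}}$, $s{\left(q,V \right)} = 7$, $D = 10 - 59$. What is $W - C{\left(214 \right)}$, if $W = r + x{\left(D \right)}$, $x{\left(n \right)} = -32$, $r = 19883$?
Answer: $\frac{4386643}{221} \approx 19849.0$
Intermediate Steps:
$D = -49$
$C{\left(y \right)} = \frac{2 y}{7 + y}$ ($C{\left(y \right)} = \frac{y + y}{y + 7} = \frac{2 y}{7 + y}$)
$W = 19851$ ($W = 19883 - 32 = 19851$)
$W - C{\left(214 \right)} = 19851 - 2 \cdot 214 \frac{1}{7 + 214} = 19851 - 2 \cdot 214 \cdot \frac{1}{221} = 19851 - \frac{428}{221} = \frac{4386643}{221}$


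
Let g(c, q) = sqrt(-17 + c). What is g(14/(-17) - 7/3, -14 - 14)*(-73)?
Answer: -146*I*sqrt(13107)/51 ≈ -327.74*I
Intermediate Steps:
g(14/(-17) - 7/3, -14 - 14)*(-73) = sqrt(-17 + (14/(-17) - 7/3))*(-73) = sqrt(-17 + (14*(-1/17) - 7*1/3))*(-73) = sqrt(-17 + (-14/17 - 7/3))*(-73) = sqrt(-17 - 161/51)*(-73) = sqrt(-1028/51)*(-73) = (2*I*sqrt(13107)/51)*(-73) = -146*I*sqrt(13107)/51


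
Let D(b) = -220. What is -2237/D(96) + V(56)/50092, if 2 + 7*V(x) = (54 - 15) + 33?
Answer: 28014501/2755060 ≈ 10.168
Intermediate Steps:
V(x) = 10 (V(x) = -2/7 + ((54 - 15) + 33)/7 = -2/7 + (39 + 33)/7 = -2/7 + (⅐)*72 = -2/7 + 72/7 = 10)
-2237/D(96) + V(56)/50092 = -2237/(-220) + 10/50092 = -2237*(-1/220) + 10*(1/50092) = 2237/220 + 5/25046 = 28014501/2755060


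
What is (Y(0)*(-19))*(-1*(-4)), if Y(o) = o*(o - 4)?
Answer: 0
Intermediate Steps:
Y(o) = o*(-4 + o)
(Y(0)*(-19))*(-1*(-4)) = ((0*(-4 + 0))*(-19))*(-1*(-4)) = ((0*(-4))*(-19))*4 = (0*(-19))*4 = 0*4 = 0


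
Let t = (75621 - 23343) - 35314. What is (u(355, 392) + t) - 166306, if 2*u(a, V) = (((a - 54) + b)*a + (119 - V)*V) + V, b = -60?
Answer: -319753/2 ≈ -1.5988e+5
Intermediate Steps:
t = 16964 (t = 52278 - 35314 = 16964)
u(a, V) = V/2 + V*(119 - V)/2 + a*(-114 + a)/2 (u(a, V) = ((((a - 54) - 60)*a + (119 - V)*V) + V)/2 = ((((-54 + a) - 60)*a + V*(119 - V)) + V)/2 = (((-114 + a)*a + V*(119 - V)) + V)/2 = ((a*(-114 + a) + V*(119 - V)) + V)/2 = ((V*(119 - V) + a*(-114 + a)) + V)/2 = (V + V*(119 - V) + a*(-114 + a))/2 = V/2 + V*(119 - V)/2 + a*(-114 + a)/2)
(u(355, 392) + t) - 166306 = (((1/2)*355**2 - 57*355 + 60*392 - 1/2*392**2) + 16964) - 166306 = (((1/2)*126025 - 20235 + 23520 - 1/2*153664) + 16964) - 166306 = ((126025/2 - 20235 + 23520 - 76832) + 16964) - 166306 = (-21069/2 + 16964) - 166306 = 12859/2 - 166306 = -319753/2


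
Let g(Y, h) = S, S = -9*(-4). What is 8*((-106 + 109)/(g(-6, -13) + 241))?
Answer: 24/277 ≈ 0.086643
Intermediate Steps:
S = 36
g(Y, h) = 36
8*((-106 + 109)/(g(-6, -13) + 241)) = 8*((-106 + 109)/(36 + 241)) = 8*(3/277) = 24/277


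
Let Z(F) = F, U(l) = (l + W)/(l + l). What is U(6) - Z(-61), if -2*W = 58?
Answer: 709/12 ≈ 59.083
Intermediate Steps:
W = -29 (W = -½*58 = -29)
U(l) = (-29 + l)/(2*l) (U(l) = (l - 29)/(l + l) = (-29 + l)/((2*l)) = (-29 + l)*(1/(2*l)) = (-29 + l)/(2*l))
U(6) - Z(-61) = (½)*(-29 + 6)/6 - 1*(-61) = (½)*(⅙)*(-23) + 61 = -23/12 + 61 = 709/12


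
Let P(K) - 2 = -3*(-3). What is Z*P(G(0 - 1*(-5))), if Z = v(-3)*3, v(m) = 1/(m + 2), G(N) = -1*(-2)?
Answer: -33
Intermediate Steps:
G(N) = 2
v(m) = 1/(2 + m)
P(K) = 11 (P(K) = 2 - 3*(-3) = 2 + 9 = 11)
Z = -3 (Z = 3/(2 - 3) = 3/(-1) = -1*3 = -3)
Z*P(G(0 - 1*(-5))) = -3*11 = -33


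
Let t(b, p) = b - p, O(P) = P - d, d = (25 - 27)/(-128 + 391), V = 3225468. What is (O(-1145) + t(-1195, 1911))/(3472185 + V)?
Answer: -1118011/1761482739 ≈ -0.00063470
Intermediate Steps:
d = -2/263 ≈ -0.0076046
O(P) = 2/263 + P (O(P) = P - 1*(-2/263) = P + 2/263 = 2/263 + P)
(O(-1145) + t(-1195, 1911))/(3472185 + V) = ((2/263 - 1145) + (-1195 - 1*1911))/(3472185 + 3225468) = (-301133/263 + (-1195 - 1911))/6697653 = (-301133/263 - 3106)*(1/6697653) = -1118011/263*1/6697653 = -1118011/1761482739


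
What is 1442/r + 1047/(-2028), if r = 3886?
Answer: -190711/1313468 ≈ -0.14520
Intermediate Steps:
1442/r + 1047/(-2028) = 1442/3886 + 1047/(-2028) = 1442*(1/3886) + 1047*(-1/2028) = 721/1943 - 349/676 = -190711/1313468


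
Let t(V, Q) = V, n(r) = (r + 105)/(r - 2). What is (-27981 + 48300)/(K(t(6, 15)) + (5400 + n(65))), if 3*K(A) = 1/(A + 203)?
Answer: 267540273/71137351 ≈ 3.7609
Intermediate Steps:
n(r) = (105 + r)/(-2 + r)
K(A) = 1/(3*(203 + A)) (K(A) = 1/(3*(A + 203)) = 1/(3*(203 + A)))
(-27981 + 48300)/(K(t(6, 15)) + (5400 + n(65))) = (-27981 + 48300)/(1/(3*(203 + 6)) + (5400 + (105 + 65)/(-2 + 65))) = 20319/((⅓)/209 + (5400 + 170/63)) = 20319/((⅓)*(1/209) + (5400 + (1/63)*170)) = 20319/(1/627 + (5400 + 170/63)) = 20319/(1/627 + 340370/63) = 20319/(71137351/13167) = 20319*(13167/71137351) = 267540273/71137351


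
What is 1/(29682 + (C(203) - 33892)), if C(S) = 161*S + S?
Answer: 1/28676 ≈ 3.4872e-5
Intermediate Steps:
C(S) = 162*S
1/(29682 + (C(203) - 33892)) = 1/(29682 + (162*203 - 33892)) = 1/(29682 + (32886 - 33892)) = 1/(29682 - 1006) = 1/28676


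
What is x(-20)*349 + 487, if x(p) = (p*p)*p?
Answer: -2791513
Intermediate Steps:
x(p) = p**3 (x(p) = p**2*p = p**3)
x(-20)*349 + 487 = (-20)**3*349 + 487 = -8000*349 + 487 = -2792000 + 487 = -2791513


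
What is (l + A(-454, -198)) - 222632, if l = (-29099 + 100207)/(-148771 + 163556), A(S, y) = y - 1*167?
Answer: -3296939537/14785 ≈ -2.2299e+5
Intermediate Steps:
A(S, y) = -167 + y (A(S, y) = y - 167 = -167 + y)
l = 71108/14785 ≈ 4.8095
(l + A(-454, -198)) - 222632 = (71108/14785 + (-167 - 198)) - 222632 = (71108/14785 - 365) - 222632 = -5325417/14785 - 222632 = -3296939537/14785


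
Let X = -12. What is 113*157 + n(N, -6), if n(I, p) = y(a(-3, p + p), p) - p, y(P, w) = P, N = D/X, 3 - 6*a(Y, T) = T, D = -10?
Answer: 35499/2 ≈ 17750.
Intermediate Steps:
a(Y, T) = ½ - T/6
N = ⅚ (N = -10/(-12) = -10*(-1/12) = ⅚ ≈ 0.83333)
n(I, p) = ½ - 4*p/3 (n(I, p) = (½ - (p + p)/6) - p = (½ - p/3) - p = ½ - 4*p/3)
113*157 + n(N, -6) = 113*157 + (½ - 4/3*(-6)) = 17741 + (½ + 8) = 17741 + 17/2 = 35499/2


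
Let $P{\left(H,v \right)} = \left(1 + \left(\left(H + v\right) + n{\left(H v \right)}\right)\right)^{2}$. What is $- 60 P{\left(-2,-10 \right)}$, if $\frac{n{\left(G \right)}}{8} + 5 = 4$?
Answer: $-21660$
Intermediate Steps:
$n{\left(G \right)} = -8$ ($n{\left(G \right)} = -40 + 8 \cdot 4 = -40 + 32 = -8$)
$P{\left(H,v \right)} = \left(-7 + H + v\right)^{2}$ ($P{\left(H,v \right)} = \left(1 - \left(8 - H - v\right)\right)^{2} = \left(1 + \left(-8 + H + v\right)\right)^{2} = \left(-7 + H + v\right)^{2}$)
$- 60 P{\left(-2,-10 \right)} = - 60 \left(-7 - 2 - 10\right)^{2} = - 60 \left(-19\right)^{2} = \left(-60\right) 361 = -21660$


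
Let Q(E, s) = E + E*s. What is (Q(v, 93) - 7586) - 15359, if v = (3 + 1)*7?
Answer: -20313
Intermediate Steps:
v = 28 (v = 4*7 = 28)
(Q(v, 93) - 7586) - 15359 = (28*(1 + 93) - 7586) - 15359 = (28*94 - 7586) - 15359 = (2632 - 7586) - 15359 = -4954 - 15359 = -20313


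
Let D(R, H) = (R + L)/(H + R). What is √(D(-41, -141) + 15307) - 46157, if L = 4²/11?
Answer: -46157 + √61351388098/2002 ≈ -46033.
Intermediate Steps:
L = 16/11 (L = 16*(1/11) = 16/11 ≈ 1.4545)
D(R, H) = (16/11 + R)/(H + R) (D(R, H) = (R + 16/11)/(H + R) = (16/11 + R)/(H + R))
√(D(-41, -141) + 15307) - 46157 = √((16/11 - 41)/(-141 - 41) + 15307) - 46157 = √(-435/11/(-182) + 15307) - 46157 = √(-1/182*(-435/11) + 15307) - 46157 = √(435/2002 + 15307) - 46157 = √(30645049/2002) - 46157 = √61351388098/2002 - 46157 = -46157 + √61351388098/2002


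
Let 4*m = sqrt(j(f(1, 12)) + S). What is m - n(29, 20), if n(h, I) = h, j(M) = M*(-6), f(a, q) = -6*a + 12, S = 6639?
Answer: -29 + sqrt(6603)/4 ≈ -8.6853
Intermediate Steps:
f(a, q) = 12 - 6*a
j(M) = -6*M
m = sqrt(6603)/4 (m = sqrt(-6*(12 - 6*1) + 6639)/4 = sqrt(-6*(12 - 6) + 6639)/4 = sqrt(-6*6 + 6639)/4 = sqrt(-36 + 6639)/4 = sqrt(6603)/4 ≈ 20.315)
m - n(29, 20) = sqrt(6603)/4 - 1*29 = sqrt(6603)/4 - 29 = -29 + sqrt(6603)/4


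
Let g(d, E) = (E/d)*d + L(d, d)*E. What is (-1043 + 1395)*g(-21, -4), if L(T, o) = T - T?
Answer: -1408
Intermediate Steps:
L(T, o) = 0
g(d, E) = E (g(d, E) = (E/d)*d + 0*E = E + 0 = E)
(-1043 + 1395)*g(-21, -4) = (-1043 + 1395)*(-4) = 352*(-4) = -1408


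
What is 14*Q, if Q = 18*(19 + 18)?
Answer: 9324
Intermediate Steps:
Q = 666 (Q = 18*37 = 666)
14*Q = 14*666 = 9324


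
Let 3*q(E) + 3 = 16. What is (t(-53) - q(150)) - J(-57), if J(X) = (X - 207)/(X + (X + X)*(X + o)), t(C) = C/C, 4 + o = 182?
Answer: -15478/4617 ≈ -3.3524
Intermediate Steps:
o = 178 (o = -4 + 182 = 178)
q(E) = 13/3 (q(E) = -1 + (⅓)*16 = -1 + 16/3 = 13/3)
t(C) = 1
J(X) = (-207 + X)/(X + 2*X*(178 + X)) (J(X) = (X - 207)/(X + (X + X)*(X + 178)) = (-207 + X)/(X + (2*X)*(178 + X)) = (-207 + X)/(X + 2*X*(178 + X)))
(t(-53) - q(150)) - J(-57) = (1 - 1*13/3) - (-207 - 57)/((-57)*(357 + 2*(-57))) = (1 - 13/3) - (-1)*(-264)/(57*(357 - 114)) = -10/3 - (-1)*(-264)/(57*243) = -10/3 - 1*88/4617 = -10/3 - 88/4617 = -15478/4617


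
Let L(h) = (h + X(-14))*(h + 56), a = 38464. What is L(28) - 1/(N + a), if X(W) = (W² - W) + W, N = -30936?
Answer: 141646847/7528 ≈ 18816.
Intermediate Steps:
X(W) = W²
L(h) = (56 + h)*(196 + h) (L(h) = (h + (-14)²)*(h + 56) = (h + 196)*(56 + h) = (196 + h)*(56 + h) = (56 + h)*(196 + h))
L(28) - 1/(N + a) = (10976 + 28² + 252*28) - 1/(-30936 + 38464) = (10976 + 784 + 7056) - 1/7528 = 18816 - 1*1/7528 = 18816 - 1/7528 = 141646847/7528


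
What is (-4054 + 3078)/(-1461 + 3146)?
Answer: -976/1685 ≈ -0.57923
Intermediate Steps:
(-4054 + 3078)/(-1461 + 3146) = -976/1685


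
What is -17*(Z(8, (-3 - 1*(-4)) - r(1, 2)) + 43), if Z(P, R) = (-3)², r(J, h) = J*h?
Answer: -884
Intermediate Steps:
Z(P, R) = 9
-17*(Z(8, (-3 - 1*(-4)) - r(1, 2)) + 43) = -17*(9 + 43) = -17*52 = -884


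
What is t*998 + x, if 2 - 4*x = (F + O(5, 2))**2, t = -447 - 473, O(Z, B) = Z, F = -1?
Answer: -1836327/2 ≈ -9.1816e+5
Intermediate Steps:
t = -920
x = -7/2 (x = 1/2 - (-1 + 5)**2/4 = 1/2 - 1/4*4**2 = 1/2 - 1/4*16 = 1/2 - 4 = -7/2 ≈ -3.5000)
t*998 + x = -920*998 - 7/2 = -918160 - 7/2 = -1836327/2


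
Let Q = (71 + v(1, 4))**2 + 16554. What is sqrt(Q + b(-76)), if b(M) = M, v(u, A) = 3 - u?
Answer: 3*sqrt(2423) ≈ 147.67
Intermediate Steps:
Q = 21883 (Q = (71 + (3 - 1*1))**2 + 16554 = (71 + (3 - 1))**2 + 16554 = (71 + 2)**2 + 16554 = 73**2 + 16554 = 5329 + 16554 = 21883)
sqrt(Q + b(-76)) = sqrt(21883 - 76) = sqrt(21807) = 3*sqrt(2423)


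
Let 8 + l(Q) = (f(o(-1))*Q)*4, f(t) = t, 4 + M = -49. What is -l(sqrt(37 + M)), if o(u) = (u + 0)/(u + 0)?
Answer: 8 - 16*I ≈ 8.0 - 16.0*I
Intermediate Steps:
M = -53 (M = -4 - 49 = -53)
o(u) = 1 (o(u) = u/u = 1)
l(Q) = -8 + 4*Q (l(Q) = -8 + (1*Q)*4 = -8 + Q*4 = -8 + 4*Q)
-l(sqrt(37 + M)) = -(-8 + 4*sqrt(37 - 53)) = -(-8 + 4*sqrt(-16)) = -(-8 + 4*(4*I)) = -(-8 + 16*I) = 8 - 16*I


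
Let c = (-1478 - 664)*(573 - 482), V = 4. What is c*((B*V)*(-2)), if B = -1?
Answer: -1559376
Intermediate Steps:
c = -194922 (c = -2142*91 = -194922)
c*((B*V)*(-2)) = -194922*(-1*4)*(-2) = -(-779688)*(-2) = -194922*8 = -1559376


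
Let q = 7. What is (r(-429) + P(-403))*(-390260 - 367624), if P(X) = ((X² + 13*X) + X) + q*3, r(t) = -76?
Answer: -118769517408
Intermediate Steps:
P(X) = 21 + X² + 14*X (P(X) = ((X² + 13*X) + X) + 7*3 = (X² + 14*X) + 21 = 21 + X² + 14*X)
(r(-429) + P(-403))*(-390260 - 367624) = (-76 + (21 + (-403)² + 14*(-403)))*(-390260 - 367624) = (-76 + (21 + 162409 - 5642))*(-757884) = (-76 + 156788)*(-757884) = 156712*(-757884) = -118769517408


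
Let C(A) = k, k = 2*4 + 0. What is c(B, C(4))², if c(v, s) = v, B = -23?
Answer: 529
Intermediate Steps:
k = 8 (k = 8 + 0 = 8)
C(A) = 8
c(B, C(4))² = (-23)² = 529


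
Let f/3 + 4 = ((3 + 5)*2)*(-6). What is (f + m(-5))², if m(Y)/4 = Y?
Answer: 102400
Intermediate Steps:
f = -300 (f = -12 + 3*(((3 + 5)*2)*(-6)) = -12 + 3*((8*2)*(-6)) = -12 + 3*(16*(-6)) = -12 + 3*(-96) = -12 - 288 = -300)
m(Y) = 4*Y
(f + m(-5))² = (-300 + 4*(-5))² = (-300 - 20)² = (-320)² = 102400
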